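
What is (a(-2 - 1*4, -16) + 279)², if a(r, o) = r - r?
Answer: 77841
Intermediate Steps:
a(r, o) = 0
(a(-2 - 1*4, -16) + 279)² = (0 + 279)² = 279² = 77841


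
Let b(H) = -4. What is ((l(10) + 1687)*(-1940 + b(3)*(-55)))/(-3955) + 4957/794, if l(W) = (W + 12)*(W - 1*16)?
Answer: 428647467/628054 ≈ 682.50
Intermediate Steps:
l(W) = (-16 + W)*(12 + W) (l(W) = (12 + W)*(W - 16) = (12 + W)*(-16 + W) = (-16 + W)*(12 + W))
((l(10) + 1687)*(-1940 + b(3)*(-55)))/(-3955) + 4957/794 = (((-192 + 10² - 4*10) + 1687)*(-1940 - 4*(-55)))/(-3955) + 4957/794 = (((-192 + 100 - 40) + 1687)*(-1940 + 220))*(-1/3955) + 4957*(1/794) = ((-132 + 1687)*(-1720))*(-1/3955) + 4957/794 = (1555*(-1720))*(-1/3955) + 4957/794 = -2674600*(-1/3955) + 4957/794 = 534920/791 + 4957/794 = 428647467/628054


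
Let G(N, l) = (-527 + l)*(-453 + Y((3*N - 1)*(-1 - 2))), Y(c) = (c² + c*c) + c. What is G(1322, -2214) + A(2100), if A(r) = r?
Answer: -775619951082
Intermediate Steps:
Y(c) = c + 2*c² (Y(c) = (c² + c²) + c = 2*c² + c = c + 2*c²)
G(N, l) = (-527 + l)*(-453 + (3 - 9*N)*(7 - 18*N)) (G(N, l) = (-527 + l)*(-453 + ((3*N - 1)*(-1 - 2))*(1 + 2*((3*N - 1)*(-1 - 2)))) = (-527 + l)*(-453 + ((-1 + 3*N)*(-3))*(1 + 2*((-1 + 3*N)*(-3)))) = (-527 + l)*(-453 + (3 - 9*N)*(1 + 2*(3 - 9*N))) = (-527 + l)*(-453 + (3 - 9*N)*(1 + (6 - 18*N))) = (-527 + l)*(-453 + (3 - 9*N)*(7 - 18*N)))
G(1322, -2214) + A(2100) = (227664 - 85374*1322² - 432*(-2214) + 61659*1322 - 117*1322*(-2214) + 162*(-2214)*1322²) + 2100 = (227664 - 85374*1747684 + 956448 + 81513198 + 342448236 + 162*(-2214)*1747684) + 2100 = (227664 - 149206773816 + 956448 + 81513198 + 342448236 - 626838324912) + 2100 = -775619953182 + 2100 = -775619951082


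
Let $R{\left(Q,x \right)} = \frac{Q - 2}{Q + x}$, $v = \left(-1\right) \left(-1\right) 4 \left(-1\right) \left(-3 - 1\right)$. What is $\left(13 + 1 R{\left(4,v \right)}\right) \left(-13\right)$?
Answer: $- \frac{1703}{10} \approx -170.3$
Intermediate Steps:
$v = 16$ ($v = 1 \cdot 4 \left(-1\right) \left(-4\right) = 4 \left(-1\right) \left(-4\right) = \left(-4\right) \left(-4\right) = 16$)
$R{\left(Q,x \right)} = \frac{-2 + Q}{Q + x}$
$\left(13 + 1 R{\left(4,v \right)}\right) \left(-13\right) = \left(13 + 1 \frac{-2 + 4}{4 + 16}\right) \left(-13\right) = \left(13 + 1 \cdot \frac{1}{20} \cdot 2\right) \left(-13\right) = \left(13 + 1 \cdot \frac{1}{10}\right) \left(-13\right) = \left(13 + \frac{1}{10}\right) \left(-13\right) = \frac{131}{10} \left(-13\right) = - \frac{1703}{10}$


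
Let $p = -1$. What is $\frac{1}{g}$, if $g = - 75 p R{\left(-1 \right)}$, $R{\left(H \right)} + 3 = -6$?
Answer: $- \frac{1}{675} \approx -0.0014815$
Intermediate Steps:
$R{\left(H \right)} = -9$ ($R{\left(H \right)} = -3 - 6 = -9$)
$g = -675$ ($g = \left(-75\right) \left(-1\right) \left(-9\right) = 75 \left(-9\right) = -675$)
$\frac{1}{g} = \frac{1}{-675} = - \frac{1}{675}$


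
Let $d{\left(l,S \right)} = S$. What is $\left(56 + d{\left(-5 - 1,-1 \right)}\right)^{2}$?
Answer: $3025$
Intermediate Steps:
$\left(56 + d{\left(-5 - 1,-1 \right)}\right)^{2} = \left(56 - 1\right)^{2} = 55^{2} = 3025$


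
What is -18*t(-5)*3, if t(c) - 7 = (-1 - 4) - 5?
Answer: 162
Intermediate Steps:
t(c) = -3 (t(c) = 7 + ((-1 - 4) - 5) = 7 + (-5 - 5) = 7 - 10 = -3)
-18*t(-5)*3 = -18*(-3)*3 = 54*3 = 162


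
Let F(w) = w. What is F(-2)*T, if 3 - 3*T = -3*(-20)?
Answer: 38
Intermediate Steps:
T = -19 (T = 1 - (-1)*(-20) = 1 - ⅓*60 = 1 - 20 = -19)
F(-2)*T = -2*(-19) = 38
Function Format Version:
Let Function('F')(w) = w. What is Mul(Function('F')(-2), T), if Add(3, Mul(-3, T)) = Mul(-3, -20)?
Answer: 38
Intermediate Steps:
T = -19 (T = Add(1, Mul(Rational(-1, 3), Mul(-3, -20))) = Add(1, Mul(Rational(-1, 3), 60)) = Add(1, -20) = -19)
Mul(Function('F')(-2), T) = Mul(-2, -19) = 38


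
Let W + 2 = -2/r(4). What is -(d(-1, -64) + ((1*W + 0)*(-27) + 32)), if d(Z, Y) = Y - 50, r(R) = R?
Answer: 29/2 ≈ 14.500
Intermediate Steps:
W = -5/2 (W = -2 - 2/4 = -2 - 2*1/4 = -2 - 1/2 = -5/2 ≈ -2.5000)
d(Z, Y) = -50 + Y
-(d(-1, -64) + ((1*W + 0)*(-27) + 32)) = -((-50 - 64) + ((1*(-5/2) + 0)*(-27) + 32)) = -(-114 + ((-5/2 + 0)*(-27) + 32)) = -(-114 + (-5/2*(-27) + 32)) = -(-114 + (135/2 + 32)) = -(-114 + 199/2) = -1*(-29/2) = 29/2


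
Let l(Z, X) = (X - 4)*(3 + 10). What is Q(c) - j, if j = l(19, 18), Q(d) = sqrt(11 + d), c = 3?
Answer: -182 + sqrt(14) ≈ -178.26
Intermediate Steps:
l(Z, X) = -52 + 13*X (l(Z, X) = (-4 + X)*13 = -52 + 13*X)
j = 182 (j = -52 + 13*18 = -52 + 234 = 182)
Q(c) - j = sqrt(11 + 3) - 1*182 = sqrt(14) - 182 = -182 + sqrt(14)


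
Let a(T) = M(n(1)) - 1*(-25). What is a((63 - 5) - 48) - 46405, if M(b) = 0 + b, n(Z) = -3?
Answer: -46383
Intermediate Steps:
M(b) = b
a(T) = 22 (a(T) = -3 - 1*(-25) = -3 + 25 = 22)
a((63 - 5) - 48) - 46405 = 22 - 46405 = -46383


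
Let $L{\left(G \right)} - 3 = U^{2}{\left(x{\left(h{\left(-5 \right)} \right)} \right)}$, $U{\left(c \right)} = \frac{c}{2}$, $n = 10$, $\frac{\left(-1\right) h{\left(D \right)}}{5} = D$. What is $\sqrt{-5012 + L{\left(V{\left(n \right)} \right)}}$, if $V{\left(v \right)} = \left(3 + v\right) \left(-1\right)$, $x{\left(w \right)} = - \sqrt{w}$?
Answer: $\frac{i \sqrt{20011}}{2} \approx 70.73 i$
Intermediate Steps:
$h{\left(D \right)} = - 5 D$
$U{\left(c \right)} = \frac{c}{2}$ ($U{\left(c \right)} = c \frac{1}{2} = \frac{c}{2}$)
$V{\left(v \right)} = -3 - v$
$L{\left(G \right)} = \frac{37}{4}$ ($L{\left(G \right)} = 3 + \left(\frac{\left(-1\right) \sqrt{\left(-5\right) \left(-5\right)}}{2}\right)^{2} = 3 + \left(\frac{\left(-1\right) \sqrt{25}}{2}\right)^{2} = 3 + \left(\frac{\left(-1\right) 5}{2}\right)^{2} = 3 + \left(\frac{1}{2} \left(-5\right)\right)^{2} = 3 + \left(- \frac{5}{2}\right)^{2} = 3 + \frac{25}{4} = \frac{37}{4}$)
$\sqrt{-5012 + L{\left(V{\left(n \right)} \right)}} = \sqrt{-5012 + \frac{37}{4}} = \sqrt{- \frac{20011}{4}} = \frac{i \sqrt{20011}}{2}$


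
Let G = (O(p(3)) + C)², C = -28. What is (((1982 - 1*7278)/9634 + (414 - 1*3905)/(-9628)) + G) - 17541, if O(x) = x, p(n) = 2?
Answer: -782174930537/46378076 ≈ -16865.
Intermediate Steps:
G = 676 (G = (2 - 28)² = (-26)² = 676)
(((1982 - 1*7278)/9634 + (414 - 1*3905)/(-9628)) + G) - 17541 = (((1982 - 1*7278)/9634 + (414 - 1*3905)/(-9628)) + 676) - 17541 = (((1982 - 7278)*(1/9634) + (414 - 3905)*(-1/9628)) + 676) - 17541 = ((-5296*1/9634 - 3491*(-1/9628)) + 676) - 17541 = ((-2648/4817 + 3491/9628) + 676) - 17541 = (-8678797/46378076 + 676) - 17541 = 31342900579/46378076 - 17541 = -782174930537/46378076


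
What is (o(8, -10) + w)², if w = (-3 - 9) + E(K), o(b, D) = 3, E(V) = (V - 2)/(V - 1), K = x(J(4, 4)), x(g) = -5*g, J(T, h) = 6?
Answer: 61009/961 ≈ 63.485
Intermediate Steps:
K = -30 (K = -5*6 = -30)
E(V) = (-2 + V)/(-1 + V)
w = -340/31 (w = (-3 - 9) + (-2 - 30)/(-1 - 30) = -12 - 32/(-31) = -12 - 1/31*(-32) = -12 + 32/31 = -340/31 ≈ -10.968)
(o(8, -10) + w)² = (3 - 340/31)² = (-247/31)² = 61009/961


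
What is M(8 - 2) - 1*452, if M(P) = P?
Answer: -446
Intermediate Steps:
M(8 - 2) - 1*452 = (8 - 2) - 1*452 = 6 - 452 = -446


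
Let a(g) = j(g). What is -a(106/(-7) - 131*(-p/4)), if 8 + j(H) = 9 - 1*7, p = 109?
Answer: 6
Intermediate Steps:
j(H) = -6 (j(H) = -8 + (9 - 1*7) = -8 + (9 - 7) = -8 + 2 = -6)
a(g) = -6
-a(106/(-7) - 131*(-p/4)) = -1*(-6) = 6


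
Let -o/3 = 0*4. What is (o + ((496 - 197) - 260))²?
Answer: 1521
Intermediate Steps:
o = 0 (o = -0*4 = -3*0 = 0)
(o + ((496 - 197) - 260))² = (0 + ((496 - 197) - 260))² = (0 + (299 - 260))² = (0 + 39)² = 39² = 1521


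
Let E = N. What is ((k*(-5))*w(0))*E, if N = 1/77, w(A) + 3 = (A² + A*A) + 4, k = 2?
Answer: -10/77 ≈ -0.12987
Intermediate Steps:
w(A) = 1 + 2*A² (w(A) = -3 + ((A² + A*A) + 4) = -3 + ((A² + A²) + 4) = -3 + (2*A² + 4) = -3 + (4 + 2*A²) = 1 + 2*A²)
N = 1/77 ≈ 0.012987
E = 1/77 ≈ 0.012987
((k*(-5))*w(0))*E = ((2*(-5))*(1 + 2*0²))*(1/77) = -10*(1 + 2*0)*(1/77) = -10*(1 + 0)*(1/77) = -10*1*(1/77) = -10*1/77 = -10/77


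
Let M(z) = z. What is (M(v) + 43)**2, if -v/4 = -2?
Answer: 2601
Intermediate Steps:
v = 8 (v = -4*(-2) = 8)
(M(v) + 43)**2 = (8 + 43)**2 = 51**2 = 2601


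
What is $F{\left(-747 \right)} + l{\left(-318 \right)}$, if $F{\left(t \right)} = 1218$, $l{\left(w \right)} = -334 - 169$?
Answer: $715$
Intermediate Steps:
$l{\left(w \right)} = -503$
$F{\left(-747 \right)} + l{\left(-318 \right)} = 1218 - 503 = 715$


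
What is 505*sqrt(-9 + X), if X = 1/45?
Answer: 202*I*sqrt(505)/3 ≈ 1513.1*I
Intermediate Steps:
X = 1/45 ≈ 0.022222
505*sqrt(-9 + X) = 505*sqrt(-9 + 1/45) = 505*sqrt(-404/45) = 505*(2*I*sqrt(505)/15) = 202*I*sqrt(505)/3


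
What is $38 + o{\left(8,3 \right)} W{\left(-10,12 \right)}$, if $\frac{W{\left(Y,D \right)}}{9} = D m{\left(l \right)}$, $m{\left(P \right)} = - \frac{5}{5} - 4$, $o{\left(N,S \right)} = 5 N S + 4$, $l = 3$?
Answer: $-66922$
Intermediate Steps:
$o{\left(N,S \right)} = 4 + 5 N S$ ($o{\left(N,S \right)} = 5 N S + 4 = 4 + 5 N S$)
$m{\left(P \right)} = -5$ ($m{\left(P \right)} = \left(-5\right) \frac{1}{5} - 4 = -1 - 4 = -5$)
$W{\left(Y,D \right)} = - 45 D$ ($W{\left(Y,D \right)} = 9 D \left(-5\right) = 9 \left(- 5 D\right) = - 45 D$)
$38 + o{\left(8,3 \right)} W{\left(-10,12 \right)} = 38 + \left(4 + 5 \cdot 8 \cdot 3\right) \left(\left(-45\right) 12\right) = 38 + \left(4 + 120\right) \left(-540\right) = 38 + 124 \left(-540\right) = 38 - 66960 = -66922$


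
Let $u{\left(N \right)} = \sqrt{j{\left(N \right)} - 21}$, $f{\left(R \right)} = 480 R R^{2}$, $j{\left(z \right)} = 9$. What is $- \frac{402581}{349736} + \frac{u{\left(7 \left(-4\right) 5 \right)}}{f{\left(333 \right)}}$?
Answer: $- \frac{402581}{349736} + \frac{i \sqrt{3}}{8862248880} \approx -1.1511 + 1.9544 \cdot 10^{-10} i$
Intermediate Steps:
$f{\left(R \right)} = 480 R^{3}$
$u{\left(N \right)} = 2 i \sqrt{3}$ ($u{\left(N \right)} = \sqrt{9 - 21} = \sqrt{-12} = 2 i \sqrt{3}$)
$- \frac{402581}{349736} + \frac{u{\left(7 \left(-4\right) 5 \right)}}{f{\left(333 \right)}} = - \frac{402581}{349736} + \frac{2 i \sqrt{3}}{480 \cdot 333^{3}} = \left(-402581\right) \frac{1}{349736} + \frac{2 i \sqrt{3}}{480 \cdot 36926037} = - \frac{402581}{349736} + \frac{2 i \sqrt{3}}{17724497760} = - \frac{402581}{349736} + 2 i \sqrt{3} \cdot \frac{1}{17724497760} = - \frac{402581}{349736} + \frac{i \sqrt{3}}{8862248880}$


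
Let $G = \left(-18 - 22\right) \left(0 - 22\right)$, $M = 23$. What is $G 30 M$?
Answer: $607200$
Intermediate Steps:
$G = 880$ ($G = \left(-40\right) \left(-22\right) = 880$)
$G 30 M = 880 \cdot 30 \cdot 23 = 26400 \cdot 23 = 607200$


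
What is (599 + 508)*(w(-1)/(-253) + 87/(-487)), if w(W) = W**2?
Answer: -24905286/123211 ≈ -202.14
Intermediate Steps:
(599 + 508)*(w(-1)/(-253) + 87/(-487)) = (599 + 508)*((-1)**2/(-253) + 87/(-487)) = 1107*(1*(-1/253) + 87*(-1/487)) = 1107*(-1/253 - 87/487) = 1107*(-22498/123211) = -24905286/123211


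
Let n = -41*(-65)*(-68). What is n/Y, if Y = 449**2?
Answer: -181220/201601 ≈ -0.89890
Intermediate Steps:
Y = 201601
n = -181220 (n = 2665*(-68) = -181220)
n/Y = -181220/201601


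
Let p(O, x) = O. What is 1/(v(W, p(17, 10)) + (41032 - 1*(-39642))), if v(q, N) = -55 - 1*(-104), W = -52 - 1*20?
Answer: 1/80723 ≈ 1.2388e-5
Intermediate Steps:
W = -72 (W = -52 - 20 = -72)
v(q, N) = 49 (v(q, N) = -55 + 104 = 49)
1/(v(W, p(17, 10)) + (41032 - 1*(-39642))) = 1/(49 + (41032 - 1*(-39642))) = 1/(49 + (41032 + 39642)) = 1/(49 + 80674) = 1/80723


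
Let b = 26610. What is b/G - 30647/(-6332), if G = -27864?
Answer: 14280281/3675726 ≈ 3.8850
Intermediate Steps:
b/G - 30647/(-6332) = 26610/(-27864) - 30647/(-6332) = 26610*(-1/27864) - 30647*(-1/6332) = -4435/4644 + 30647/6332 = 14280281/3675726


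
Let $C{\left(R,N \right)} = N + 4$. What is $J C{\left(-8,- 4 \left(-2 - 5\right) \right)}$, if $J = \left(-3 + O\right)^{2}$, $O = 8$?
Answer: $800$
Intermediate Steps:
$C{\left(R,N \right)} = 4 + N$
$J = 25$ ($J = \left(-3 + 8\right)^{2} = 5^{2} = 25$)
$J C{\left(-8,- 4 \left(-2 - 5\right) \right)} = 25 \left(4 - 4 \left(-2 - 5\right)\right) = 25 \left(4 - -28\right) = 25 \left(4 + 28\right) = 25 \cdot 32 = 800$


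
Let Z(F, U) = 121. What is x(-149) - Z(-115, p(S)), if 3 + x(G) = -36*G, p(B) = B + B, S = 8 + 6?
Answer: 5240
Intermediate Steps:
S = 14
p(B) = 2*B
x(G) = -3 - 36*G
x(-149) - Z(-115, p(S)) = (-3 - 36*(-149)) - 1*121 = (-3 + 5364) - 121 = 5361 - 121 = 5240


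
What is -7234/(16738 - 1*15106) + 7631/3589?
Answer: -6754517/2928624 ≈ -2.3064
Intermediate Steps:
-7234/(16738 - 1*15106) + 7631/3589 = -7234/(16738 - 15106) + 7631*(1/3589) = -7234/1632 + 7631/3589 = -7234*1/1632 + 7631/3589 = -3617/816 + 7631/3589 = -6754517/2928624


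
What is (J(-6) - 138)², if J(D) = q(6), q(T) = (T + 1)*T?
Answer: 9216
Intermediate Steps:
q(T) = T*(1 + T) (q(T) = (1 + T)*T = T*(1 + T))
J(D) = 42 (J(D) = 6*(1 + 6) = 6*7 = 42)
(J(-6) - 138)² = (42 - 138)² = (-96)² = 9216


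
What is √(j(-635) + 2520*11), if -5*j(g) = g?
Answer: √27847 ≈ 166.87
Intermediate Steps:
j(g) = -g/5
√(j(-635) + 2520*11) = √(-⅕*(-635) + 2520*11) = √(127 + 27720) = √27847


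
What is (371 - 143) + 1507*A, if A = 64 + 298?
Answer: 545762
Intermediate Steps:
A = 362
(371 - 143) + 1507*A = (371 - 143) + 1507*362 = 228 + 545534 = 545762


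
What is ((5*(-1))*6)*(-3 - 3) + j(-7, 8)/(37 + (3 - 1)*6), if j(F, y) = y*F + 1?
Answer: 8765/49 ≈ 178.88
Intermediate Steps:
j(F, y) = 1 + F*y (j(F, y) = F*y + 1 = 1 + F*y)
((5*(-1))*6)*(-3 - 3) + j(-7, 8)/(37 + (3 - 1)*6) = ((5*(-1))*6)*(-3 - 3) + (1 - 7*8)/(37 + (3 - 1)*6) = -5*6*(-6) + (1 - 56)/(37 + 2*6) = -30*(-6) - 55/(37 + 12) = 180 - 55/49 = 8765/49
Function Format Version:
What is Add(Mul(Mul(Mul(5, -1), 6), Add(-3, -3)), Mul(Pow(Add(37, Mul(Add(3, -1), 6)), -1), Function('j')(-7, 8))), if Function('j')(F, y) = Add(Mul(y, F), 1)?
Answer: Rational(8765, 49) ≈ 178.88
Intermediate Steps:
Function('j')(F, y) = Add(1, Mul(F, y)) (Function('j')(F, y) = Add(Mul(F, y), 1) = Add(1, Mul(F, y)))
Add(Mul(Mul(Mul(5, -1), 6), Add(-3, -3)), Mul(Pow(Add(37, Mul(Add(3, -1), 6)), -1), Function('j')(-7, 8))) = Add(Mul(Mul(Mul(5, -1), 6), Add(-3, -3)), Mul(Pow(Add(37, Mul(Add(3, -1), 6)), -1), Add(1, Mul(-7, 8)))) = Add(Mul(Mul(-5, 6), -6), Mul(Pow(Add(37, Mul(2, 6)), -1), Add(1, -56))) = Add(Mul(-30, -6), Mul(Pow(Add(37, 12), -1), -55)) = Add(180, Mul(Pow(49, -1), -55)) = Add(180, Mul(Rational(1, 49), -55)) = Add(180, Rational(-55, 49)) = Rational(8765, 49)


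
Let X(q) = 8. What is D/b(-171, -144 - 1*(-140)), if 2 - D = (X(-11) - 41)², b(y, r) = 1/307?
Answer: -333709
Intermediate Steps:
b(y, r) = 1/307
D = -1087 (D = 2 - (8 - 41)² = 2 - 1*(-33)² = 2 - 1*1089 = 2 - 1089 = -1087)
D/b(-171, -144 - 1*(-140)) = -1087/1/307 = -1087*307 = -333709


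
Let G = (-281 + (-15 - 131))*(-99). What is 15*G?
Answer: 634095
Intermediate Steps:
G = 42273 (G = (-281 - 146)*(-99) = -427*(-99) = 42273)
15*G = 15*42273 = 634095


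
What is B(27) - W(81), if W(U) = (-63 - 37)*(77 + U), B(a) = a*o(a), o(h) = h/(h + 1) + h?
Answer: 463541/28 ≈ 16555.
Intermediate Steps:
o(h) = h + h/(1 + h) (o(h) = h/(1 + h) + h = h + h/(1 + h))
B(a) = a²*(2 + a)/(1 + a) (B(a) = a*(a*(2 + a)/(1 + a)) = a²*(2 + a)/(1 + a))
W(U) = -7700 - 100*U (W(U) = -100*(77 + U) = -7700 - 100*U)
B(27) - W(81) = 27²*(2 + 27)/(1 + 27) - (-7700 - 100*81) = 729*29/28 - (-7700 - 8100) = 729*(1/28)*29 - 1*(-15800) = 21141/28 + 15800 = 463541/28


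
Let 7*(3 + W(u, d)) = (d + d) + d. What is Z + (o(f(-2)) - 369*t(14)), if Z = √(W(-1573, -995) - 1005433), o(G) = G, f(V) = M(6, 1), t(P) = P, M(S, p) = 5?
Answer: -5161 + I*√49287259/7 ≈ -5161.0 + 1002.9*I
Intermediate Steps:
W(u, d) = -3 + 3*d/7 (W(u, d) = -3 + ((d + d) + d)/7 = -3 + (2*d + d)/7 = -3 + (3*d)/7 = -3 + 3*d/7)
f(V) = 5
Z = I*√49287259/7 (Z = √((-3 + (3/7)*(-995)) - 1005433) = √((-3 - 2985/7) - 1005433) = √(-3006/7 - 1005433) = √(-7041037/7) = I*√49287259/7 ≈ 1002.9*I)
Z + (o(f(-2)) - 369*t(14)) = I*√49287259/7 + (5 - 369*14) = I*√49287259/7 + (5 - 5166) = I*√49287259/7 - 5161 = -5161 + I*√49287259/7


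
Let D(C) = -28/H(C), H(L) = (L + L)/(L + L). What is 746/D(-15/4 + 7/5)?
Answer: -373/14 ≈ -26.643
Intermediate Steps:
H(L) = 1 (H(L) = (2*L)/((2*L)) = (2*L)*(1/(2*L)) = 1)
D(C) = -28 (D(C) = -28/1 = -28*1 = -28)
746/D(-15/4 + 7/5) = 746/(-28) = 746*(-1/28) = -373/14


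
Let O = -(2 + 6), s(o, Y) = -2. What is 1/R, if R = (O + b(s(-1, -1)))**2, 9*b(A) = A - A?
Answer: 1/64 ≈ 0.015625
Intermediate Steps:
b(A) = 0 (b(A) = (A - A)/9 = (1/9)*0 = 0)
O = -8 (O = -1*8 = -8)
R = 64 (R = (-8 + 0)**2 = (-8)**2 = 64)
1/R = 1/64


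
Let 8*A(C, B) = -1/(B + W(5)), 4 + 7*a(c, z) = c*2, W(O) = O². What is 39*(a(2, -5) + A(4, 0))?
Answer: -39/200 ≈ -0.19500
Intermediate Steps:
a(c, z) = -4/7 + 2*c/7 (a(c, z) = -4/7 + (c*2)/7 = -4/7 + (2*c)/7 = -4/7 + 2*c/7)
A(C, B) = -1/(8*(25 + B)) (A(C, B) = (-1/(B + 5²))/8 = (-1/(B + 25))/8 = (-1/(25 + B))/8 = -1/(8*(25 + B)))
39*(a(2, -5) + A(4, 0)) = 39*((-4/7 + (2/7)*2) - 1/(200 + 8*0)) = 39*((-4/7 + 4/7) - 1/(200 + 0)) = 39*(0 - 1/200) = 39*(-1/200) = -39/200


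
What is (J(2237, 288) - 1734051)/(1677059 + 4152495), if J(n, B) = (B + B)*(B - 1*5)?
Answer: -1571043/5829554 ≈ -0.26950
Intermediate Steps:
J(n, B) = 2*B*(-5 + B) (J(n, B) = (2*B)*(B - 5) = (2*B)*(-5 + B) = 2*B*(-5 + B))
(J(2237, 288) - 1734051)/(1677059 + 4152495) = (2*288*(-5 + 288) - 1734051)/(1677059 + 4152495) = (2*288*283 - 1734051)/5829554 = (163008 - 1734051)*(1/5829554) = -1571043*1/5829554 = -1571043/5829554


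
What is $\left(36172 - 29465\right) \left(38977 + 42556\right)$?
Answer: $546841831$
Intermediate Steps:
$\left(36172 - 29465\right) \left(38977 + 42556\right) = 6707 \cdot 81533 = 546841831$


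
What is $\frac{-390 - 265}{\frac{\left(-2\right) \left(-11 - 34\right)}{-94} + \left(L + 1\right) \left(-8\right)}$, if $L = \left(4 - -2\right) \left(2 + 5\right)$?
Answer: $\frac{30785}{16213} \approx 1.8988$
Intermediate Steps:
$L = 42$ ($L = \left(4 + 2\right) 7 = 6 \cdot 7 = 42$)
$\frac{-390 - 265}{\frac{\left(-2\right) \left(-11 - 34\right)}{-94} + \left(L + 1\right) \left(-8\right)} = \frac{-390 - 265}{\frac{\left(-2\right) \left(-11 - 34\right)}{-94} + \left(42 + 1\right) \left(-8\right)} = - \frac{655}{\left(-2\right) \left(-45\right) \left(- \frac{1}{94}\right) + 43 \left(-8\right)} = - \frac{655}{90 \left(- \frac{1}{94}\right) - 344} = - \frac{655}{- \frac{45}{47} - 344} = - \frac{655}{- \frac{16213}{47}} = \left(-655\right) \left(- \frac{47}{16213}\right) = \frac{30785}{16213}$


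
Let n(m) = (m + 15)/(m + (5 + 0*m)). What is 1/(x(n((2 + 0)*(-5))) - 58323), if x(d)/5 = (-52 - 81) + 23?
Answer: -1/58873 ≈ -1.6986e-5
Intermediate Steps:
n(m) = (15 + m)/(5 + m) (n(m) = (15 + m)/(m + (5 + 0)) = (15 + m)/(m + 5) = (15 + m)/(5 + m))
x(d) = -550 (x(d) = 5*((-52 - 81) + 23) = 5*(-133 + 23) = 5*(-110) = -550)
1/(x(n((2 + 0)*(-5))) - 58323) = 1/(-550 - 58323) = 1/(-58873) = -1/58873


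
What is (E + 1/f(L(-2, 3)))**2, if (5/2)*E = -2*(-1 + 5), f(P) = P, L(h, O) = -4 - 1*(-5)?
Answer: 121/25 ≈ 4.8400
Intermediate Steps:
L(h, O) = 1 (L(h, O) = -4 + 5 = 1)
E = -16/5 (E = 2*(-2*(-1 + 5))/5 = 2*(-2*4)/5 = (2/5)*(-8) = -16/5 ≈ -3.2000)
(E + 1/f(L(-2, 3)))**2 = (-16/5 + 1/1)**2 = (-16/5 + 1)**2 = (-11/5)**2 = 121/25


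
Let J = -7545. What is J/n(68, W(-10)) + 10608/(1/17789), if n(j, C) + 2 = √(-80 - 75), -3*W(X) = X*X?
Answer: 10001407766/53 + 2515*I*√155/53 ≈ 1.8871e+8 + 590.78*I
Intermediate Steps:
W(X) = -X²/3 (W(X) = -X*X/3 = -X²/3)
n(j, C) = -2 + I*√155 (n(j, C) = -2 + √(-80 - 75) = -2 + √(-155) = -2 + I*√155)
J/n(68, W(-10)) + 10608/(1/17789) = -7545/(-2 + I*√155) + 10608/(1/17789) = -7545/(-2 + I*√155) + 10608*17789 = -7545/(-2 + I*√155) + 188705712 = 188705712 - 7545/(-2 + I*√155)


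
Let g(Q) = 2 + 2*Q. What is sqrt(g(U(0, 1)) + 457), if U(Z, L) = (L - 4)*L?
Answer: sqrt(453) ≈ 21.284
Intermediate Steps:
U(Z, L) = L*(-4 + L) (U(Z, L) = (-4 + L)*L = L*(-4 + L))
sqrt(g(U(0, 1)) + 457) = sqrt((2 + 2*(1*(-4 + 1))) + 457) = sqrt((2 + 2*(1*(-3))) + 457) = sqrt((2 + 2*(-3)) + 457) = sqrt((2 - 6) + 457) = sqrt(-4 + 457) = sqrt(453)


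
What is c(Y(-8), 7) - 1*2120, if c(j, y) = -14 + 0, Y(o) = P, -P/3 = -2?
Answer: -2134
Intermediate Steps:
P = 6 (P = -3*(-2) = 6)
Y(o) = 6
c(j, y) = -14
c(Y(-8), 7) - 1*2120 = -14 - 1*2120 = -14 - 2120 = -2134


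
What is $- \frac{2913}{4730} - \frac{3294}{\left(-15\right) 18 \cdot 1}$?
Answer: $\frac{54793}{4730} \approx 11.584$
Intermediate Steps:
$- \frac{2913}{4730} - \frac{3294}{\left(-15\right) 18 \cdot 1} = \left(-2913\right) \frac{1}{4730} - \frac{3294}{\left(-270\right) 1} = - \frac{2913}{4730} - \frac{3294}{-270} = - \frac{2913}{4730} - - \frac{61}{5} = - \frac{2913}{4730} + \frac{61}{5} = \frac{54793}{4730}$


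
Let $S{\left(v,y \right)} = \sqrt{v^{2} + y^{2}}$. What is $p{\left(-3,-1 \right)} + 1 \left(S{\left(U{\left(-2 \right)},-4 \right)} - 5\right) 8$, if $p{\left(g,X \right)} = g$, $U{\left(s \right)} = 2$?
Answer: $-43 + 16 \sqrt{5} \approx -7.2229$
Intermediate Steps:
$p{\left(-3,-1 \right)} + 1 \left(S{\left(U{\left(-2 \right)},-4 \right)} - 5\right) 8 = -3 + 1 \left(\sqrt{2^{2} + \left(-4\right)^{2}} - 5\right) 8 = -3 + 1 \left(\sqrt{4 + 16} - 5\right) 8 = -3 + 1 \left(\sqrt{20} - 5\right) 8 = -3 + 1 \left(2 \sqrt{5} - 5\right) 8 = -3 + 1 \left(-5 + 2 \sqrt{5}\right) 8 = -3 + \left(-5 + 2 \sqrt{5}\right) 8 = -3 - \left(40 - 16 \sqrt{5}\right) = -43 + 16 \sqrt{5}$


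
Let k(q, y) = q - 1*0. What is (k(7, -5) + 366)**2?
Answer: 139129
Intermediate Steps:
k(q, y) = q (k(q, y) = q + 0 = q)
(k(7, -5) + 366)**2 = (7 + 366)**2 = 373**2 = 139129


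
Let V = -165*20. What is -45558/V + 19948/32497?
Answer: 257721121/17873350 ≈ 14.419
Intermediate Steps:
V = -3300
-45558/V + 19948/32497 = -45558/(-3300) + 19948/32497 = -45558*(-1/3300) + 19948*(1/32497) = 7593/550 + 19948/32497 = 257721121/17873350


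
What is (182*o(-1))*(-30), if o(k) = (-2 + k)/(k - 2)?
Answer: -5460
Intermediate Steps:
o(k) = 1 (o(k) = (-2 + k)/(-2 + k) = 1)
(182*o(-1))*(-30) = (182*1)*(-30) = 182*(-30) = -5460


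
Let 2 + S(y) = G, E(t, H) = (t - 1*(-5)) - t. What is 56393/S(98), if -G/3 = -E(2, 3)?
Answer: 56393/13 ≈ 4337.9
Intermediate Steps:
E(t, H) = 5 (E(t, H) = (t + 5) - t = (5 + t) - t = 5)
G = 15 (G = -(-3)*5 = -3*(-5) = 15)
S(y) = 13 (S(y) = -2 + 15 = 13)
56393/S(98) = 56393/13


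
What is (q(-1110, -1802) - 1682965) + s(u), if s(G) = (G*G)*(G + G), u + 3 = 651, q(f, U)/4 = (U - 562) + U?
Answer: 542495955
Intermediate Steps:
q(f, U) = -2248 + 8*U (q(f, U) = 4*((U - 562) + U) = 4*((-562 + U) + U) = 4*(-562 + 2*U) = -2248 + 8*U)
u = 648 (u = -3 + 651 = 648)
s(G) = 2*G³ (s(G) = G²*(2*G) = 2*G³)
(q(-1110, -1802) - 1682965) + s(u) = ((-2248 + 8*(-1802)) - 1682965) + 2*648³ = ((-2248 - 14416) - 1682965) + 2*272097792 = (-16664 - 1682965) + 544195584 = -1699629 + 544195584 = 542495955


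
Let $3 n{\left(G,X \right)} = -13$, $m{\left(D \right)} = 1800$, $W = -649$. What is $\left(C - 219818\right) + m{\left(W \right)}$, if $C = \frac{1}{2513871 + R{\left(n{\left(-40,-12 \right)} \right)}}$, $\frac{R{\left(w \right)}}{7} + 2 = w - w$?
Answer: $- \frac{548066075425}{2513857} \approx -2.1802 \cdot 10^{5}$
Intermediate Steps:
$n{\left(G,X \right)} = - \frac{13}{3}$ ($n{\left(G,X \right)} = \frac{1}{3} \left(-13\right) = - \frac{13}{3}$)
$R{\left(w \right)} = -14$ ($R{\left(w \right)} = -14 + 7 \left(w - w\right) = -14 + 7 \cdot 0 = -14 + 0 = -14$)
$C = \frac{1}{2513857}$ ($C = \frac{1}{2513871 - 14} = \frac{1}{2513857} \approx 3.978 \cdot 10^{-7}$)
$\left(C - 219818\right) + m{\left(W \right)} = \left(\frac{1}{2513857} - 219818\right) + 1800 = - \frac{552591018025}{2513857} + 1800 = - \frac{548066075425}{2513857}$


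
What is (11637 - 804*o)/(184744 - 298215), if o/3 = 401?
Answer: 955575/113471 ≈ 8.4213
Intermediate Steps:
o = 1203 (o = 3*401 = 1203)
(11637 - 804*o)/(184744 - 298215) = (11637 - 804*1203)/(184744 - 298215) = (11637 - 967212)/(-113471) = -955575*(-1/113471) = 955575/113471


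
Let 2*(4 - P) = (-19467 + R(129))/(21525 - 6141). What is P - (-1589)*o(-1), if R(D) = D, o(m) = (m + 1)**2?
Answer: 23735/5128 ≈ 4.6285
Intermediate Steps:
o(m) = (1 + m)**2
P = 23735/5128 (P = 4 - (-19467 + 129)/(2*(21525 - 6141)) = 4 - (-9669)/15384 = 4 - 1/2*(-3223/2564) = 4 + 3223/5128 = 23735/5128 ≈ 4.6285)
P - (-1589)*o(-1) = 23735/5128 - (-1589)*(1 - 1)**2 = 23735/5128 - (-1589)*0**2 = 23735/5128 - (-1589)*0 = 23735/5128 - 1*0 = 23735/5128 + 0 = 23735/5128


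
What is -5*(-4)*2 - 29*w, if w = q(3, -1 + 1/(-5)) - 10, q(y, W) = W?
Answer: 1824/5 ≈ 364.80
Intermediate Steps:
w = -56/5 (w = (-1 + 1/(-5)) - 10 = (-1 - ⅕) - 10 = -6/5 - 10 = -56/5 ≈ -11.200)
-5*(-4)*2 - 29*w = -5*(-4)*2 - 29*(-56/5) = 20*2 + 1624/5 = 40 + 1624/5 = 1824/5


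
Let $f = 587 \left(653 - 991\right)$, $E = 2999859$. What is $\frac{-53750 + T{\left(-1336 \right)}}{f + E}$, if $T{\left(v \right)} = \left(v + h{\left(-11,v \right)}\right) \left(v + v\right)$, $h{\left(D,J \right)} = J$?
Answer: $\frac{7085834}{2801453} \approx 2.5293$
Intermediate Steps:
$T{\left(v \right)} = 4 v^{2}$ ($T{\left(v \right)} = \left(v + v\right) \left(v + v\right) = 2 v 2 v = 4 v^{2}$)
$f = -198406$ ($f = 587 \left(-338\right) = -198406$)
$\frac{-53750 + T{\left(-1336 \right)}}{f + E} = \frac{-53750 + 4 \left(-1336\right)^{2}}{-198406 + 2999859} = \frac{-53750 + 4 \cdot 1784896}{2801453} = \left(-53750 + 7139584\right) \frac{1}{2801453} = 7085834 \cdot \frac{1}{2801453} = \frac{7085834}{2801453}$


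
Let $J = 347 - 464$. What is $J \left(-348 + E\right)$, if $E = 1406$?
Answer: $-123786$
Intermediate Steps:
$J = -117$ ($J = 347 - 464 = -117$)
$J \left(-348 + E\right) = - 117 \left(-348 + 1406\right) = \left(-117\right) 1058 = -123786$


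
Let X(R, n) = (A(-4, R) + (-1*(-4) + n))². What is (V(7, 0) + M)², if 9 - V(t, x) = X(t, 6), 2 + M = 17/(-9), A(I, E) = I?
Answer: 77284/81 ≈ 954.12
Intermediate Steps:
M = -35/9 (M = -2 + 17/(-9) = -2 + 17*(-⅑) = -2 - 17/9 = -35/9 ≈ -3.8889)
X(R, n) = n² (X(R, n) = (-4 + (-1*(-4) + n))² = (-4 + (4 + n))² = n²)
V(t, x) = -27 (V(t, x) = 9 - 1*6² = 9 - 1*36 = 9 - 36 = -27)
(V(7, 0) + M)² = (-27 - 35/9)² = (-278/9)² = 77284/81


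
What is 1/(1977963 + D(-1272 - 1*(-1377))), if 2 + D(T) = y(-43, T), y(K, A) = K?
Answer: 1/1977918 ≈ 5.0558e-7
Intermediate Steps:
D(T) = -45 (D(T) = -2 - 43 = -45)
1/(1977963 + D(-1272 - 1*(-1377))) = 1/(1977963 - 45) = 1/1977918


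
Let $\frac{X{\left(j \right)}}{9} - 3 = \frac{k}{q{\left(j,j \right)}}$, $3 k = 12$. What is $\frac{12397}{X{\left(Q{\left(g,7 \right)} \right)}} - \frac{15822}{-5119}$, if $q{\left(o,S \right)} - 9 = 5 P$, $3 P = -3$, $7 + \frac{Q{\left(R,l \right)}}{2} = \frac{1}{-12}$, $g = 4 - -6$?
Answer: $\frac{64029835}{184284} \approx 347.45$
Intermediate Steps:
$g = 10$ ($g = 4 + 6 = 10$)
$Q{\left(R,l \right)} = - \frac{85}{6}$ ($Q{\left(R,l \right)} = -14 + \frac{2}{-12} = -14 + 2 \left(- \frac{1}{12}\right) = -14 - \frac{1}{6} = - \frac{85}{6}$)
$k = 4$ ($k = \frac{1}{3} \cdot 12 = 4$)
$P = -1$ ($P = \frac{1}{3} \left(-3\right) = -1$)
$q{\left(o,S \right)} = 4$ ($q{\left(o,S \right)} = 9 + 5 \left(-1\right) = 9 - 5 = 4$)
$X{\left(j \right)} = 36$ ($X{\left(j \right)} = 27 + 9 \cdot \frac{4}{4} = 27 + 9 \cdot 4 \cdot \frac{1}{4} = 27 + 9 \cdot 1 = 27 + 9 = 36$)
$\frac{12397}{X{\left(Q{\left(g,7 \right)} \right)}} - \frac{15822}{-5119} = \frac{12397}{36} - \frac{15822}{-5119} = 12397 \cdot \frac{1}{36} - - \frac{15822}{5119} = \frac{12397}{36} + \frac{15822}{5119} = \frac{64029835}{184284}$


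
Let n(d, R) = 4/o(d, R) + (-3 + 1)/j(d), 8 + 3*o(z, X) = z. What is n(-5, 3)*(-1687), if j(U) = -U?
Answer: 145082/65 ≈ 2232.0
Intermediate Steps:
o(z, X) = -8/3 + z/3
n(d, R) = 2/d + 4/(-8/3 + d/3) (n(d, R) = 4/(-8/3 + d/3) + (-3 + 1)/((-d)) = 4/(-8/3 + d/3) - (-2)/d = 4/(-8/3 + d/3) + 2/d = 2/d + 4/(-8/3 + d/3))
n(-5, 3)*(-1687) = (2*(-8 + 7*(-5))/(-5*(-8 - 5)))*(-1687) = (2*(-1/5)*(-8 - 35)/(-13))*(-1687) = (2*(-1/5)*(-1/13)*(-43))*(-1687) = -86/65*(-1687) = 145082/65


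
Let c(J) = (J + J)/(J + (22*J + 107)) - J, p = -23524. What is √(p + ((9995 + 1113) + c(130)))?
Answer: I*√120333012094/3097 ≈ 112.01*I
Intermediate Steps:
c(J) = -J + 2*J/(107 + 23*J) (c(J) = (2*J)/(J + (107 + 22*J)) - J = (2*J)/(107 + 23*J) - J = 2*J/(107 + 23*J) - J = -J + 2*J/(107 + 23*J))
√(p + ((9995 + 1113) + c(130))) = √(-23524 + ((9995 + 1113) - 1*130*(105 + 23*130)/(107 + 23*130))) = √(-23524 + (11108 - 1*130*(105 + 2990)/(107 + 2990))) = √(-23524 + (11108 - 1*130*3095/3097)) = √(-23524 + (11108 - 1*130*1/3097*3095)) = √(-23524 + (11108 - 402350/3097)) = √(-23524 + 33999126/3097) = √(-38854702/3097) = I*√120333012094/3097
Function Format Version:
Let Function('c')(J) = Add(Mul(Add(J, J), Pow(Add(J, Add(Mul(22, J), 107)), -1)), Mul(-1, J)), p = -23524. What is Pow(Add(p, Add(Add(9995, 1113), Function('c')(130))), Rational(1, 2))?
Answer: Mul(Rational(1, 3097), I, Pow(120333012094, Rational(1, 2))) ≈ Mul(112.01, I)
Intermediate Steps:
Function('c')(J) = Add(Mul(-1, J), Mul(2, J, Pow(Add(107, Mul(23, J)), -1))) (Function('c')(J) = Add(Mul(Mul(2, J), Pow(Add(J, Add(107, Mul(22, J))), -1)), Mul(-1, J)) = Add(Mul(Mul(2, J), Pow(Add(107, Mul(23, J)), -1)), Mul(-1, J)) = Add(Mul(2, J, Pow(Add(107, Mul(23, J)), -1)), Mul(-1, J)) = Add(Mul(-1, J), Mul(2, J, Pow(Add(107, Mul(23, J)), -1))))
Pow(Add(p, Add(Add(9995, 1113), Function('c')(130))), Rational(1, 2)) = Pow(Add(-23524, Add(Add(9995, 1113), Mul(-1, 130, Pow(Add(107, Mul(23, 130)), -1), Add(105, Mul(23, 130))))), Rational(1, 2)) = Pow(Add(-23524, Add(11108, Mul(-1, 130, Pow(Add(107, 2990), -1), Add(105, 2990)))), Rational(1, 2)) = Pow(Add(-23524, Add(11108, Mul(-1, 130, Pow(3097, -1), 3095))), Rational(1, 2)) = Pow(Add(-23524, Add(11108, Mul(-1, 130, Rational(1, 3097), 3095))), Rational(1, 2)) = Pow(Add(-23524, Add(11108, Rational(-402350, 3097))), Rational(1, 2)) = Pow(Add(-23524, Rational(33999126, 3097)), Rational(1, 2)) = Pow(Rational(-38854702, 3097), Rational(1, 2)) = Mul(Rational(1, 3097), I, Pow(120333012094, Rational(1, 2)))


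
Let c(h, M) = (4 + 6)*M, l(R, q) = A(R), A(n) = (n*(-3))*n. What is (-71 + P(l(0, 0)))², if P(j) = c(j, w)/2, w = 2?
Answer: 3721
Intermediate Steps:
A(n) = -3*n² (A(n) = (-3*n)*n = -3*n²)
l(R, q) = -3*R²
c(h, M) = 10*M
P(j) = 10 (P(j) = (10*2)/2 = 20*(½) = 10)
(-71 + P(l(0, 0)))² = (-71 + 10)² = (-61)² = 3721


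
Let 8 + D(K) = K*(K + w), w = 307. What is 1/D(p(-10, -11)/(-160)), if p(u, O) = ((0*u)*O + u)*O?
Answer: -256/55959 ≈ -0.0045748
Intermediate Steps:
p(u, O) = O*u (p(u, O) = (0*O + u)*O = (0 + u)*O = u*O = O*u)
D(K) = -8 + K*(307 + K) (D(K) = -8 + K*(K + 307) = -8 + K*(307 + K))
1/D(p(-10, -11)/(-160)) = 1/(-8 + (-11*(-10)/(-160))² + 307*(-11*(-10)/(-160))) = 1/(-8 + (110*(-1/160))² + 307*(110*(-1/160))) = 1/(-8 + (-11/16)² + 307*(-11/16)) = 1/(-8 + 121/256 - 3377/16) = 1/(-55959/256) = -256/55959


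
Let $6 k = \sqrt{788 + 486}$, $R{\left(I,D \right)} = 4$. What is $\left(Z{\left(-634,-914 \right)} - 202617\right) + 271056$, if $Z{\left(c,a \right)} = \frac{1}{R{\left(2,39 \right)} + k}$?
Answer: $\frac{23885139}{349} + \frac{21 \sqrt{26}}{349} \approx 68439.0$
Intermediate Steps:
$k = \frac{7 \sqrt{26}}{6}$ ($k = \frac{\sqrt{788 + 486}}{6} = \frac{\sqrt{1274}}{6} = \frac{7 \sqrt{26}}{6} \approx 5.9489$)
$Z{\left(c,a \right)} = \frac{1}{4 + \frac{7 \sqrt{26}}{6}}$
$\left(Z{\left(-634,-914 \right)} - 202617\right) + 271056 = \left(\left(- \frac{72}{349} + \frac{21 \sqrt{26}}{349}\right) - 202617\right) + 271056 = \left(- \frac{70713405}{349} + \frac{21 \sqrt{26}}{349}\right) + 271056 = \frac{23885139}{349} + \frac{21 \sqrt{26}}{349}$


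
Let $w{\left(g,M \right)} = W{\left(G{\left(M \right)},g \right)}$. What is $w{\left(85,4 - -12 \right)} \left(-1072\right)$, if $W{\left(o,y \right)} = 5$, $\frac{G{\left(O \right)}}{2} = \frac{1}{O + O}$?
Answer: $-5360$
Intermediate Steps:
$G{\left(O \right)} = \frac{1}{O}$ ($G{\left(O \right)} = \frac{2}{O + O} = \frac{2}{2 O} = 2 \frac{1}{2 O} = \frac{1}{O}$)
$w{\left(g,M \right)} = 5$
$w{\left(85,4 - -12 \right)} \left(-1072\right) = 5 \left(-1072\right) = -5360$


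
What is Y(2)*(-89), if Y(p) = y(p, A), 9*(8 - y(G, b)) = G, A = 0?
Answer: -6230/9 ≈ -692.22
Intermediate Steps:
y(G, b) = 8 - G/9
Y(p) = 8 - p/9
Y(2)*(-89) = (8 - 1/9*2)*(-89) = (8 - 2/9)*(-89) = (70/9)*(-89) = -6230/9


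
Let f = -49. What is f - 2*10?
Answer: -69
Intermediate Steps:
f - 2*10 = -49 - 2*10 = -49 - 20 = -69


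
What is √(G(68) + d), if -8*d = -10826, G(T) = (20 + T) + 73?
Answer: 3*√673/2 ≈ 38.913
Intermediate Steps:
G(T) = 93 + T
d = 5413/4 (d = -⅛*(-10826) = 5413/4 ≈ 1353.3)
√(G(68) + d) = √((93 + 68) + 5413/4) = √(161 + 5413/4) = √(6057/4) = 3*√673/2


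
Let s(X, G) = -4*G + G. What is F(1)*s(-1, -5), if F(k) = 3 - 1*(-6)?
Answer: 135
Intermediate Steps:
F(k) = 9 (F(k) = 3 + 6 = 9)
s(X, G) = -3*G
F(1)*s(-1, -5) = 9*(-3*(-5)) = 9*15 = 135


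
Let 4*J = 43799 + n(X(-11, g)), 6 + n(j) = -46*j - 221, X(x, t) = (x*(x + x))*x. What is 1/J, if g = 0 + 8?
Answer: 1/41506 ≈ 2.4093e-5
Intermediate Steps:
g = 8
X(x, t) = 2*x**3 (X(x, t) = (x*(2*x))*x = (2*x**2)*x = 2*x**3)
n(j) = -227 - 46*j (n(j) = -6 + (-46*j - 221) = -6 + (-221 - 46*j) = -227 - 46*j)
J = 41506 (J = (43799 + (-227 - 92*(-11)**3))/4 = (43799 + (-227 - 92*(-1331)))/4 = (43799 + (-227 - 46*(-2662)))/4 = (43799 + (-227 + 122452))/4 = (43799 + 122225)/4 = (1/4)*166024 = 41506)
1/J = 1/41506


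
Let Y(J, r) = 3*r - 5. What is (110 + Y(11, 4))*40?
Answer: 4680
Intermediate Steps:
Y(J, r) = -5 + 3*r
(110 + Y(11, 4))*40 = (110 + (-5 + 3*4))*40 = (110 + (-5 + 12))*40 = (110 + 7)*40 = 117*40 = 4680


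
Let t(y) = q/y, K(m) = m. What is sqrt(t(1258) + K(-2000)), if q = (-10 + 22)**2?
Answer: 14*I*sqrt(4036922)/629 ≈ 44.72*I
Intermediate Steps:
q = 144 (q = 12**2 = 144)
t(y) = 144/y
sqrt(t(1258) + K(-2000)) = sqrt(144/1258 - 2000) = sqrt(144*(1/1258) - 2000) = sqrt(72/629 - 2000) = sqrt(-1257928/629) = 14*I*sqrt(4036922)/629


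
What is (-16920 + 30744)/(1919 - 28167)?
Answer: -1728/3281 ≈ -0.52667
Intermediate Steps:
(-16920 + 30744)/(1919 - 28167) = 13824/(-26248) = 13824*(-1/26248) = -1728/3281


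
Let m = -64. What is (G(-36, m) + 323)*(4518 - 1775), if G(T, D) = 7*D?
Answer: -342875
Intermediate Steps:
(G(-36, m) + 323)*(4518 - 1775) = (7*(-64) + 323)*(4518 - 1775) = (-448 + 323)*2743 = -125*2743 = -342875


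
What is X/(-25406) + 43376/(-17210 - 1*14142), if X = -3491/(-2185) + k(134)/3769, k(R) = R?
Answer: -1134471435119091/819953333810210 ≈ -1.3836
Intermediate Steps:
X = 13450369/8235265 (X = -3491/(-2185) + 134/3769 = -3491*(-1/2185) + 134*(1/3769) = 3491/2185 + 134/3769 = 13450369/8235265 ≈ 1.6333)
X/(-25406) + 43376/(-17210 - 1*14142) = (13450369/8235265)/(-25406) + 43376/(-17210 - 1*14142) = (13450369/8235265)*(-1/25406) + 43376/(-17210 - 14142) = -13450369/209225142590 + 43376/(-31352) = -13450369/209225142590 + 43376*(-1/31352) = -13450369/209225142590 - 5422/3919 = -1134471435119091/819953333810210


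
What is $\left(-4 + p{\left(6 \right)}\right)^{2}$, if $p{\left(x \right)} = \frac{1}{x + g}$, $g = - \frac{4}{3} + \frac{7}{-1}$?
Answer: $\frac{961}{49} \approx 19.612$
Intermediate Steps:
$g = - \frac{25}{3}$ ($g = \left(-4\right) \frac{1}{3} + 7 \left(-1\right) = - \frac{4}{3} - 7 = - \frac{25}{3} \approx -8.3333$)
$p{\left(x \right)} = \frac{1}{- \frac{25}{3} + x}$ ($p{\left(x \right)} = \frac{1}{x - \frac{25}{3}} = \frac{1}{- \frac{25}{3} + x}$)
$\left(-4 + p{\left(6 \right)}\right)^{2} = \left(-4 + \frac{3}{-25 + 3 \cdot 6}\right)^{2} = \left(-4 + \frac{3}{-25 + 18}\right)^{2} = \left(-4 + \frac{3}{-7}\right)^{2} = \left(-4 + 3 \left(- \frac{1}{7}\right)\right)^{2} = \left(-4 - \frac{3}{7}\right)^{2} = \left(- \frac{31}{7}\right)^{2} = \frac{961}{49}$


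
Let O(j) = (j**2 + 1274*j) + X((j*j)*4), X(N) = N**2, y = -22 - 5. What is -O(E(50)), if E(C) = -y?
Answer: -8538183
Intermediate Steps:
y = -27
E(C) = 27 (E(C) = -1*(-27) = 27)
O(j) = j**2 + 16*j**4 + 1274*j (O(j) = (j**2 + 1274*j) + ((j*j)*4)**2 = (j**2 + 1274*j) + (j**2*4)**2 = (j**2 + 1274*j) + (4*j**2)**2 = (j**2 + 1274*j) + 16*j**4 = j**2 + 16*j**4 + 1274*j)
-O(E(50)) = -27*(1274 + 27 + 16*27**3) = -27*(1274 + 27 + 16*19683) = -27*(1274 + 27 + 314928) = -27*316229 = -1*8538183 = -8538183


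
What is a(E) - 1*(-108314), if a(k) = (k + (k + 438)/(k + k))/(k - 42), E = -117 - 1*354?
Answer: 17447583631/161082 ≈ 1.0831e+5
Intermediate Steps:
E = -471 (E = -117 - 354 = -471)
a(k) = (k + (438 + k)/(2*k))/(-42 + k) (a(k) = (k + (438 + k)/((2*k)))/(-42 + k) = (k + (438 + k)*(1/(2*k)))/(-42 + k) = (k + (438 + k)/(2*k))/(-42 + k))
a(E) - 1*(-108314) = (219 + (-471)**2 + (1/2)*(-471))/((-471)*(-42 - 471)) - 1*(-108314) = -1/471*(219 + 221841 - 471/2)/(-513) + 108314 = -1/471*(-1/513)*443649/2 + 108314 = 147883/161082 + 108314 = 17447583631/161082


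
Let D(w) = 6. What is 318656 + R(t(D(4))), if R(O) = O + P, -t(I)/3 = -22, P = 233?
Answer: 318955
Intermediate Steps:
t(I) = 66 (t(I) = -3*(-22) = 66)
R(O) = 233 + O (R(O) = O + 233 = 233 + O)
318656 + R(t(D(4))) = 318656 + (233 + 66) = 318656 + 299 = 318955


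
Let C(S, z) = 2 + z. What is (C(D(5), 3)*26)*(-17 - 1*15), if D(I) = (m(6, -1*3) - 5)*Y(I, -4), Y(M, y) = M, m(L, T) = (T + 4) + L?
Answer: -4160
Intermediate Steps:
m(L, T) = 4 + L + T (m(L, T) = (4 + T) + L = 4 + L + T)
D(I) = 2*I (D(I) = ((4 + 6 - 1*3) - 5)*I = ((4 + 6 - 3) - 5)*I = (7 - 5)*I = 2*I)
(C(D(5), 3)*26)*(-17 - 1*15) = ((2 + 3)*26)*(-17 - 1*15) = (5*26)*(-17 - 15) = 130*(-32) = -4160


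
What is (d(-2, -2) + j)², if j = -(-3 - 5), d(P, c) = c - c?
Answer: 64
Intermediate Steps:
d(P, c) = 0
j = 8 (j = -1*(-8) = 8)
(d(-2, -2) + j)² = (0 + 8)² = 8² = 64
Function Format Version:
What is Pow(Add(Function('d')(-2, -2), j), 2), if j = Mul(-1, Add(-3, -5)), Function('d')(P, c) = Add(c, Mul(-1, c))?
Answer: 64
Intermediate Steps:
Function('d')(P, c) = 0
j = 8 (j = Mul(-1, -8) = 8)
Pow(Add(Function('d')(-2, -2), j), 2) = Pow(Add(0, 8), 2) = Pow(8, 2) = 64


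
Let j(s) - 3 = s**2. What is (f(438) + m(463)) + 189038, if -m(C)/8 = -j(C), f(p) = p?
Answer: 1904452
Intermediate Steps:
j(s) = 3 + s**2
m(C) = 24 + 8*C**2 (m(C) = -(-8)*(3 + C**2) = -8*(-3 - C**2) = 24 + 8*C**2)
(f(438) + m(463)) + 189038 = (438 + (24 + 8*463**2)) + 189038 = (438 + (24 + 8*214369)) + 189038 = (438 + (24 + 1714952)) + 189038 = (438 + 1714976) + 189038 = 1715414 + 189038 = 1904452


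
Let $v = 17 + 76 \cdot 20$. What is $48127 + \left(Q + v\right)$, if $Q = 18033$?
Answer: $67697$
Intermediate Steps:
$v = 1537$ ($v = 17 + 1520 = 1537$)
$48127 + \left(Q + v\right) = 48127 + \left(18033 + 1537\right) = 48127 + 19570 = 67697$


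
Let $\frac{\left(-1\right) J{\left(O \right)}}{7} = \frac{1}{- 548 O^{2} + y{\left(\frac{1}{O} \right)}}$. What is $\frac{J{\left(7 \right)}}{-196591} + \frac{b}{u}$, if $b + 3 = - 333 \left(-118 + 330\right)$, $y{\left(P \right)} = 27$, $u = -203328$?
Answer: $\frac{124102535806043}{357420367099200} \approx 0.34722$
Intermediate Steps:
$b = -70599$ ($b = -3 - 333 \left(-118 + 330\right) = -3 - 70596 = -70599$)
$J{\left(O \right)} = - \frac{7}{27 - 548 O^{2}}$ ($J{\left(O \right)} = - \frac{7}{- 548 O^{2} + 27} = - \frac{7}{27 - 548 O^{2}}$)
$\frac{J{\left(7 \right)}}{-196591} + \frac{b}{u} = \frac{7 \frac{1}{-27 + 548 \cdot 7^{2}}}{-196591} - \frac{70599}{-203328} = \frac{7}{-27 + 548 \cdot 49} \left(- \frac{1}{196591}\right) - - \frac{23533}{67776} = \frac{7}{-27 + 26852} \left(- \frac{1}{196591}\right) + \frac{23533}{67776} = \frac{7}{26825} \left(- \frac{1}{196591}\right) + \frac{23533}{67776} = - \frac{7}{5273553575} + \frac{23533}{67776} = \frac{124102535806043}{357420367099200}$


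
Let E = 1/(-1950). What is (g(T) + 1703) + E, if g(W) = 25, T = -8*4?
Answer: 3369599/1950 ≈ 1728.0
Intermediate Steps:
T = -32
E = -1/1950 ≈ -0.00051282
(g(T) + 1703) + E = (25 + 1703) - 1/1950 = 1728 - 1/1950 = 3369599/1950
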